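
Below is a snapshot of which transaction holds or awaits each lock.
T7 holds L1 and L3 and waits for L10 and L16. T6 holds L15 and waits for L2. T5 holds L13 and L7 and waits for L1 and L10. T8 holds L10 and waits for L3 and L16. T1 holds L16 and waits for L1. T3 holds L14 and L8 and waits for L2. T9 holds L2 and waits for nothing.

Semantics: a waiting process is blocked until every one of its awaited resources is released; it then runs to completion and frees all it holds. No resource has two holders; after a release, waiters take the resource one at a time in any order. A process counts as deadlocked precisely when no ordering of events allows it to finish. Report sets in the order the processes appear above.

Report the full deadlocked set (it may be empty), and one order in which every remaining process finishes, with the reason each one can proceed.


Deadlocked set: T7, T5, T8 and T1.
Key observation: the knot is the closed ring of waits T7 -> T8 -> T7; T1 is caught in further circular waits and T5 waits into the deadlock from upstream.
The rest can finish in the order T9, T6, T3.
Check, step by step:
  T9: no waits; runs immediately, freeing L2
  T6: everything it awaited (L2) is free; runs, freeing L15
  T3: everything it awaited (L2) is free; runs, freeing L14 and L8


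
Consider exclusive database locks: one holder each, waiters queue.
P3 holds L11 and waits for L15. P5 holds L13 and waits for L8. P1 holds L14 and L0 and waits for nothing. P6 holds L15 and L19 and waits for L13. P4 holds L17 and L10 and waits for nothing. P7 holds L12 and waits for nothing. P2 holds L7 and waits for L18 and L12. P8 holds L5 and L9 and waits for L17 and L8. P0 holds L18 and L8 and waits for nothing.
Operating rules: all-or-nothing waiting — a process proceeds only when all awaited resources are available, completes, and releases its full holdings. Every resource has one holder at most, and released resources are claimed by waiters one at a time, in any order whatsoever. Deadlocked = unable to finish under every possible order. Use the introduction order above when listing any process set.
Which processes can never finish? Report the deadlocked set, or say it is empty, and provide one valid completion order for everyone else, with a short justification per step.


No process is deadlocked.
Key observation: all waits point, directly or indirectly, at processes that can finish, so nothing is permanently blocked.
A valid finishing order for the others: P0, P1, P7, P5, P2, P4, P8, P6, P3.
Step-by-step check:
  run P0 (it waits on nothing); releases L18 and L8
  run P1 (it waits on nothing); releases L14 and L0
  run P7 (it waits on nothing); releases L12
  P5: everything it awaited (L8) is free; runs, freeing L13
  P2: everything it awaited (L18 and L12) is free; runs, freeing L7
  run P4 (it waits on nothing); releases L17 and L10
  P8: everything it awaited (L17 and L8) is free; runs, freeing L5 and L9
  P6: everything it awaited (L13) is free; runs, freeing L15 and L19
  P3: everything it awaited (L15) is free; runs, freeing L11


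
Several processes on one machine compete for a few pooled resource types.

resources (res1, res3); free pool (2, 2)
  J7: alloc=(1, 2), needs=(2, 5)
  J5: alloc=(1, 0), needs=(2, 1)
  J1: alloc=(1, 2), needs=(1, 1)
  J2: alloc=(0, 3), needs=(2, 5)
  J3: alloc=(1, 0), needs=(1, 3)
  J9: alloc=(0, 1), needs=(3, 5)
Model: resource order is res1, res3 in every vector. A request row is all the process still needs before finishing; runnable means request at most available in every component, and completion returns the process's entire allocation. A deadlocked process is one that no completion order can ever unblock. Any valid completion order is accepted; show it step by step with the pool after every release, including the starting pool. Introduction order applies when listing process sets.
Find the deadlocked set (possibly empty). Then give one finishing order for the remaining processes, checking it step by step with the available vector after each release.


Deadlocked: J7, J2 and J9.
Key observation: J1, J5, J3 can finish, but then (5, 4) is all there is, and the blocked group's res3 demands exceed it.
One completion order for the rest: J1, J5, J3. Step-by-step check:
  pool = (2, 2)
  run J1 (needs (1, 1), free (2, 2)); after release of (1, 2) the pool is (3, 4)
  run J5 (needs (2, 1), free (3, 4)); after release of (1, 0) the pool is (4, 4)
  run J3 (needs (1, 3), free (4, 4)); after release of (1, 0) the pool is (5, 4)
The stuck group stays short no matter what:
  blocked: J7 wants (2, 5), pool (5, 4) — not enough res3
  blocked: J2 wants (2, 5), pool (5, 4) — not enough res3
  blocked: J9 wants (3, 5), pool (5, 4) — not enough res3


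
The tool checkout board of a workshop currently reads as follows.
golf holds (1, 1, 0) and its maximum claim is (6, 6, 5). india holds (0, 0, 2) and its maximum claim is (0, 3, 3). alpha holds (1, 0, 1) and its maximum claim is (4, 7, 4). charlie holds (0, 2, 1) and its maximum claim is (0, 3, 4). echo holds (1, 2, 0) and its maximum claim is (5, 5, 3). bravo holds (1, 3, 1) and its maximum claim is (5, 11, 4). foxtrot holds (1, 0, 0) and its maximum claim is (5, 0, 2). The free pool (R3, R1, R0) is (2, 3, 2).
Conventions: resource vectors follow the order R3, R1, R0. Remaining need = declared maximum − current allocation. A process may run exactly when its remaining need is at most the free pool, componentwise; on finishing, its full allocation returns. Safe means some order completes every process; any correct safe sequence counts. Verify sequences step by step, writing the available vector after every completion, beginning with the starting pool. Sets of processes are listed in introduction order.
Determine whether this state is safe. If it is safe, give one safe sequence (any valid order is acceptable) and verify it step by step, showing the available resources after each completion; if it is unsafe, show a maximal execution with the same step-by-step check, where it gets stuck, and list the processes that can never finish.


The state is UNSAFE.
Key observation: even finishing india, charlie leaves just (2, 5, 5) free — too little R3 for any of the remaining processes.
The run india, charlie cannot be extended any further. Walking it through:
  pool = (2, 3, 2)
  india: need (0, 3, 1) fits (2, 3, 2); releases (0, 0, 2), pool now (2, 3, 4)
  charlie: need (0, 1, 3) fits (2, 3, 4); releases (0, 2, 1), pool now (2, 5, 5)
  golf cannot run: need (5, 5, 5) vs free (2, 5, 5) (insufficient R3)
  alpha cannot run: need (3, 7, 3) vs free (2, 5, 5) (insufficient R3 and R1)
  echo cannot run: need (4, 3, 3) vs free (2, 5, 5) (insufficient R3)
  bravo cannot run: need (4, 8, 3) vs free (2, 5, 5) (insufficient R3 and R1)
  foxtrot cannot run: need (4, 0, 2) vs free (2, 5, 5) (insufficient R3)
Permanently blocked: golf, alpha, echo, bravo and foxtrot.


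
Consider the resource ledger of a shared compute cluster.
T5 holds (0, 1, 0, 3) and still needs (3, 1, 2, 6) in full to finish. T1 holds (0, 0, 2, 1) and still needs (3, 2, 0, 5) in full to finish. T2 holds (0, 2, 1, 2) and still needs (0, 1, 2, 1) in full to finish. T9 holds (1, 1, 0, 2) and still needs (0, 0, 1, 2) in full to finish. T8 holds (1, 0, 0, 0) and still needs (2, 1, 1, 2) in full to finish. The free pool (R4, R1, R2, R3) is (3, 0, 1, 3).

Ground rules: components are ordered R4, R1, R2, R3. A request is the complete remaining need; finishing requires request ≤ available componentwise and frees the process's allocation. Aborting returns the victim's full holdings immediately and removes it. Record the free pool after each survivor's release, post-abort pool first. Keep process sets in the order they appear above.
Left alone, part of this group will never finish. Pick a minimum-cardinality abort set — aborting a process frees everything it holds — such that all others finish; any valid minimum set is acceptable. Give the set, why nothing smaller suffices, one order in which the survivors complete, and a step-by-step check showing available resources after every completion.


The answer: abort T2.
Key observation: aborting T2 returns (0, 2, 1, 2), and T5 — hopeless before — runs at step 2 with the returned capacity in the pool.
No smaller set exists: with zero aborts the deadlock remains.
One survivor order: T9, T5, T1, T8. Walking it through (post-abort pool first):
  pool = (3, 2, 2, 5)
  run T9 (needs (0, 0, 1, 2), free (3, 2, 2, 5)); after release of (1, 1, 0, 2) the pool is (4, 3, 2, 7)
  run T5 (needs (3, 1, 2, 6), free (4, 3, 2, 7)); after release of (0, 1, 0, 3) the pool is (4, 4, 2, 10)
  run T1 (needs (3, 2, 0, 5), free (4, 4, 2, 10)); after release of (0, 0, 2, 1) the pool is (4, 4, 4, 11)
  run T8 (needs (2, 1, 1, 2), free (4, 4, 4, 11)); after release of (1, 0, 0, 0) the pool is (5, 4, 4, 11)


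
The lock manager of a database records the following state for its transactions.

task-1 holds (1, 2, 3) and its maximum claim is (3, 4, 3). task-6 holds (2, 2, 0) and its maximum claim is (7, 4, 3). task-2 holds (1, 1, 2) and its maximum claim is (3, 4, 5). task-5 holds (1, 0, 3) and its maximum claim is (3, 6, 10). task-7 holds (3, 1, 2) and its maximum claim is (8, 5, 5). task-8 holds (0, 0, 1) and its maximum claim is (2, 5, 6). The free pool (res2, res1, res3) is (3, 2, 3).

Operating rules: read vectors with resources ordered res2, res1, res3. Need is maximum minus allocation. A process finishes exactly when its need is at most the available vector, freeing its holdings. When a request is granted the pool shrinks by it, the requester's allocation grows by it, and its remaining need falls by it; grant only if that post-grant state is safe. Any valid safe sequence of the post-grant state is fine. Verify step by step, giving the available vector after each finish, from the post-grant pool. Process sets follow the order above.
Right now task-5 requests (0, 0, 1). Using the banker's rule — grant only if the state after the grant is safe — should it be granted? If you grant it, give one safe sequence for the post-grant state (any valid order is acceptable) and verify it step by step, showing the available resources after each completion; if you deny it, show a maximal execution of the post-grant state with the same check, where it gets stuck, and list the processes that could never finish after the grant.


GRANT. The post-grant state is safe; one safe sequence: task-1, task-2, task-8, task-7, task-6, task-5.
Key observation: with (3, 2, 2) left after the transfer, task-1 can run at once — the state stays safe.
Verifying the post-grant state step by step:
  pool = (3, 2, 2)
  run task-1 (needs (2, 2, 0), free (3, 2, 2)); after release of (1, 2, 3) the pool is (4, 4, 5)
  run task-2 (needs (2, 3, 3), free (4, 4, 5)); after release of (1, 1, 2) the pool is (5, 5, 7)
  run task-8 (needs (2, 5, 5), free (5, 5, 7)); after release of (0, 0, 1) the pool is (5, 5, 8)
  run task-7 (needs (5, 4, 3), free (5, 5, 8)); after release of (3, 1, 2) the pool is (8, 6, 10)
  run task-6 (needs (5, 2, 3), free (8, 6, 10)); after release of (2, 2, 0) the pool is (10, 8, 10)
  run task-5 (needs (2, 6, 6), free (10, 8, 10)); after release of (1, 0, 4) the pool is (11, 8, 14)


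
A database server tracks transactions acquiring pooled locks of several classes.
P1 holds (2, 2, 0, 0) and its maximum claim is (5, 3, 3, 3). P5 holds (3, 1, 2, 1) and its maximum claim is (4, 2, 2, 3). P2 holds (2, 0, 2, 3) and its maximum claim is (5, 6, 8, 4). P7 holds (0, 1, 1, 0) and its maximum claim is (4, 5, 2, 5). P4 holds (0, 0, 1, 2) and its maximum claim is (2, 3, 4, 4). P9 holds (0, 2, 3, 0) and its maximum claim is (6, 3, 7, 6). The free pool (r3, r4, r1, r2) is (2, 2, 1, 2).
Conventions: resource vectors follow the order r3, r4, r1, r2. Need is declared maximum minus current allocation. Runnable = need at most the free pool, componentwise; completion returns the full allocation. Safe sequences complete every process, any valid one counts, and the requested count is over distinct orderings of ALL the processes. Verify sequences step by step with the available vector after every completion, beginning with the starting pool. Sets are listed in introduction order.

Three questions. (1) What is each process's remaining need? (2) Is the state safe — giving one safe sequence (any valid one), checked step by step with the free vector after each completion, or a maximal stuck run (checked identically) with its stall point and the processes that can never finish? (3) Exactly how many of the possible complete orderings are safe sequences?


(1) Remaining need (order r3, r4, r1, r2):
  P1: (3, 1, 3, 3)
  P5: (1, 1, 0, 2)
  P2: (3, 6, 6, 1)
  P7: (4, 4, 1, 5)
  P4: (2, 3, 3, 2)
  P9: (6, 1, 4, 6)
(2) UNSAFE.
Key observation: after P5, P1, P4, P7 the pool peaks at (7, 6, 5, 5), and each blocked process is short somewhere: P2 on r1; P9 on r2.
The run P5, P1, P4, P7 cannot be extended any further. Step-by-step check:
  pool = (2, 2, 1, 2)
  P5: need (1, 1, 0, 2) fits (2, 2, 1, 2); releases (3, 1, 2, 1), pool now (5, 3, 3, 3)
  P1: need (3, 1, 3, 3) fits (5, 3, 3, 3); releases (2, 2, 0, 0), pool now (7, 5, 3, 3)
  P4: need (2, 3, 3, 2) fits (7, 5, 3, 3); releases (0, 0, 1, 2), pool now (7, 5, 4, 5)
  P7: need (4, 4, 1, 5) fits (7, 5, 4, 5); releases (0, 1, 1, 0), pool now (7, 6, 5, 5)
  blocked: P2 wants (3, 6, 6, 1), pool (7, 6, 5, 5) — not enough r1
  blocked: P9 wants (6, 1, 4, 6), pool (7, 6, 5, 5) — not enough r2
Processes that can never finish: P2 and P9.
(3) The exact count: 0 of the possible complete orderings are safe sequences.


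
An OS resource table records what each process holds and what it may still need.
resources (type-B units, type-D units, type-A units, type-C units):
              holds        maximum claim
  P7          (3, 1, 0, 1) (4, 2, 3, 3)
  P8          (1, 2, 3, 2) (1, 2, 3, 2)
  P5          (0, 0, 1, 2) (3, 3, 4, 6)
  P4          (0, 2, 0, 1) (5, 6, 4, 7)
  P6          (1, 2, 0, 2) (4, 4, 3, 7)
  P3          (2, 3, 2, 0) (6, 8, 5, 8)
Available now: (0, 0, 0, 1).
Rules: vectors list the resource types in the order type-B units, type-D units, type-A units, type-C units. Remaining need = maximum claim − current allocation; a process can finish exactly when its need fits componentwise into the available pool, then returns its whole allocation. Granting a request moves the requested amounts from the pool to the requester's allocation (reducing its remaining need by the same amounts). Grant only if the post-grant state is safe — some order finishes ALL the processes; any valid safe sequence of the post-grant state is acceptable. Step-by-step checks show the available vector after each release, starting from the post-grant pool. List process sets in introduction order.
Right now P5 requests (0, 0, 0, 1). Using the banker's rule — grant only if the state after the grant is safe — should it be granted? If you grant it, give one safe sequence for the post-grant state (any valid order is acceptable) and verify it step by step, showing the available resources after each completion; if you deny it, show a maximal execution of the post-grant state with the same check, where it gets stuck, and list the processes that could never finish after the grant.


GRANT. The post-grant state is safe; one safe sequence: P8, P7, P5, P6, P3, P4.
Key observation: the transfer keeps a workable pool ((0, 0, 0, 0)); P8 starts the safe sequence.
Verifying the post-grant state step by step:
  pool = (0, 0, 0, 0)
  run P8 (needs (0, 0, 0, 0), free (0, 0, 0, 0)); after release of (1, 2, 3, 2) the pool is (1, 2, 3, 2)
  run P7 (needs (1, 1, 3, 2), free (1, 2, 3, 2)); after release of (3, 1, 0, 1) the pool is (4, 3, 3, 3)
  run P5 (needs (3, 3, 3, 3), free (4, 3, 3, 3)); after release of (0, 0, 1, 3) the pool is (4, 3, 4, 6)
  run P6 (needs (3, 2, 3, 5), free (4, 3, 4, 6)); after release of (1, 2, 0, 2) the pool is (5, 5, 4, 8)
  run P3 (needs (4, 5, 3, 8), free (5, 5, 4, 8)); after release of (2, 3, 2, 0) the pool is (7, 8, 6, 8)
  run P4 (needs (5, 4, 4, 6), free (7, 8, 6, 8)); after release of (0, 2, 0, 1) the pool is (7, 10, 6, 9)


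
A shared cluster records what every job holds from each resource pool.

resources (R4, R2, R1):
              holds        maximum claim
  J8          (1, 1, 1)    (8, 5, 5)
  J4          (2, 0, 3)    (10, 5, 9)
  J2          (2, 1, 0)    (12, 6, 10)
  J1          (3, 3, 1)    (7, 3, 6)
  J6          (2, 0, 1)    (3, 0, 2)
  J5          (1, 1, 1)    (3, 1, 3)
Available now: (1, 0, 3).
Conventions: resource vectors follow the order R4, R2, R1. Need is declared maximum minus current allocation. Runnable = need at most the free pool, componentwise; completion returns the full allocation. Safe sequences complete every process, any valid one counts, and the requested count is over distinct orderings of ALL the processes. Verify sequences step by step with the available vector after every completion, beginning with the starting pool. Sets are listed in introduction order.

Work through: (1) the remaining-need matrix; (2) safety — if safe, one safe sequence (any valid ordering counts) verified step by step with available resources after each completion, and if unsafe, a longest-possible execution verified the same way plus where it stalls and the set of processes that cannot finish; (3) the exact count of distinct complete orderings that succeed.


(1) Remaining need (order R4, R2, R1):
  J8: (7, 4, 4)
  J4: (8, 5, 6)
  J2: (10, 5, 10)
  J1: (4, 0, 5)
  J6: (1, 0, 1)
  J5: (2, 0, 2)
(2) SAFE. One safe sequence: J6, J5, J1, J8, J4, J2.
Key observation: reading the order forward, J6 is the first process whose need (1, 0, 1) meets the free pool (1, 0, 3) exactly on a resource it requests.
Step-by-step check:
  pool = (1, 0, 3)
  J6 needs (1, 0, 1) <= (1, 0, 3) -> finishes; pool += (2, 0, 1) = (3, 0, 4)
  J5 needs (2, 0, 2) <= (3, 0, 4) -> finishes; pool += (1, 1, 1) = (4, 1, 5)
  J1 needs (4, 0, 5) <= (4, 1, 5) -> finishes; pool += (3, 3, 1) = (7, 4, 6)
  J8 needs (7, 4, 4) <= (7, 4, 6) -> finishes; pool += (1, 1, 1) = (8, 5, 7)
  J4 needs (8, 5, 6) <= (8, 5, 7) -> finishes; pool += (2, 0, 3) = (10, 5, 10)
  J2 needs (10, 5, 10) <= (10, 5, 10) -> finishes; pool += (2, 1, 0) = (12, 6, 10)
(3) Exactly 1 of the possible complete orderings is a safe sequence.


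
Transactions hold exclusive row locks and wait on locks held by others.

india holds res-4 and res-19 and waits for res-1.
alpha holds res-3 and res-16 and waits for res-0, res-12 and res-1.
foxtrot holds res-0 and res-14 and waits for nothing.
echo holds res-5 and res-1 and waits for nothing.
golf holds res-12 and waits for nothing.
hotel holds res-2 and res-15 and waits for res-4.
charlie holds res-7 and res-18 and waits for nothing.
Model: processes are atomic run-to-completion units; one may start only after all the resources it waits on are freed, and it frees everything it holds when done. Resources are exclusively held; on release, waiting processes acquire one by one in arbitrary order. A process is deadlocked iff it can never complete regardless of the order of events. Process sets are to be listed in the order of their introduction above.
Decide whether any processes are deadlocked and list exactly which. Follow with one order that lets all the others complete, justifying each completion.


The deadlocked set is empty.
Key observation: no waiting chain loops back on itself — every chain ends at a process that waits on nothing, so everyone eventually runs.
One completion order for the rest: golf, charlie, foxtrot, echo, india, hotel, alpha.
Check, step by step:
  golf waits on nothing -> runs at once and releases res-12
  charlie waits on nothing -> runs at once and releases res-7 and res-18
  foxtrot waits on nothing -> runs at once and releases res-0 and res-14
  echo waits on nothing -> runs at once and releases res-5 and res-1
  india waits on res-1 — all released -> runs and releases res-4 and res-19
  hotel waits on res-4 — all released -> runs and releases res-2 and res-15
  alpha waits on res-0, res-12 and res-1 — all released -> runs and releases res-3 and res-16


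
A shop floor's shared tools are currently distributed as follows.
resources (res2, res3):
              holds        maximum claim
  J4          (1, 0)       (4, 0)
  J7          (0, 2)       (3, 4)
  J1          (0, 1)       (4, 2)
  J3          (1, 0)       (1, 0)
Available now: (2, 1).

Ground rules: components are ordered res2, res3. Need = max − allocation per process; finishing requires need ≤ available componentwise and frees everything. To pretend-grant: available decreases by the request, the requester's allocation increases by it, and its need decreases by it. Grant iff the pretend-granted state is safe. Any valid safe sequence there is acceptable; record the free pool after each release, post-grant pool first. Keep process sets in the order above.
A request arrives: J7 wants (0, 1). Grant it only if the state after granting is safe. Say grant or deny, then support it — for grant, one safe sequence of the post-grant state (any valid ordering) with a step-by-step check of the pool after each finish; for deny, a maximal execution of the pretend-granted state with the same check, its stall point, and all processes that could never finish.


DENY. Granting would leave the state unsafe.
Key observation: even finishing J3, J4 leaves just (4, 0) free — too little res3 for any of the remaining processes.
Pretend the grant happened; the run J3, J4 goes as far as possible. Verifying each step:
  pool = (2, 0)
  run J3 (needs (0, 0), free (2, 0)); after release of (1, 0) the pool is (3, 0)
  run J4 (needs (3, 0), free (3, 0)); after release of (1, 0) the pool is (4, 0)
  blocked: J7 wants (3, 1), pool (4, 0) — not enough res3
  blocked: J1 wants (4, 1), pool (4, 0) — not enough res3
Post-grant, the permanently blocked set is J7 and J1.


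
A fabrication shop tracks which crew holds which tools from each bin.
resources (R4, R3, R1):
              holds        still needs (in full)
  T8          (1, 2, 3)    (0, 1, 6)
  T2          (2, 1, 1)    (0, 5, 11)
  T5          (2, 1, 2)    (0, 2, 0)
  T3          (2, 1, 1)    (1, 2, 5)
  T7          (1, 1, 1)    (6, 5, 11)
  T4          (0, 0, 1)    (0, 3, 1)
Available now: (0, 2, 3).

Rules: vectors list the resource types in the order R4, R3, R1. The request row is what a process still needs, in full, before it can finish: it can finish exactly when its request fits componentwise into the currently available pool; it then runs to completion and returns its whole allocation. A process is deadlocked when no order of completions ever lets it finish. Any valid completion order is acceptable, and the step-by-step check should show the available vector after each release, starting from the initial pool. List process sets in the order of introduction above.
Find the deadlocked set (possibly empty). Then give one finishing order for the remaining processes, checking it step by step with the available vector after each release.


Deadlocked set: T2 and T7.
Key observation: R1 is the bottleneck — with T5, T4, T3, T8 done the pool holds (5, 6, 10), short of every remaining need.
The rest can finish in the order T5, T4, T3, T8. Check, step by step:
  pool = (0, 2, 3)
  T5: need (0, 2, 0) fits (0, 2, 3); releases (2, 1, 2), pool now (2, 3, 5)
  T4: need (0, 3, 1) fits (2, 3, 5); releases (0, 0, 1), pool now (2, 3, 6)
  T3: need (1, 2, 5) fits (2, 3, 6); releases (2, 1, 1), pool now (4, 4, 7)
  T8: need (0, 1, 6) fits (4, 4, 7); releases (1, 2, 3), pool now (5, 6, 10)
None of the blocked processes ever fits:
  blocked: T2 wants (0, 5, 11), pool (5, 6, 10) — not enough R1
  blocked: T7 wants (6, 5, 11), pool (5, 6, 10) — not enough R4 and R1


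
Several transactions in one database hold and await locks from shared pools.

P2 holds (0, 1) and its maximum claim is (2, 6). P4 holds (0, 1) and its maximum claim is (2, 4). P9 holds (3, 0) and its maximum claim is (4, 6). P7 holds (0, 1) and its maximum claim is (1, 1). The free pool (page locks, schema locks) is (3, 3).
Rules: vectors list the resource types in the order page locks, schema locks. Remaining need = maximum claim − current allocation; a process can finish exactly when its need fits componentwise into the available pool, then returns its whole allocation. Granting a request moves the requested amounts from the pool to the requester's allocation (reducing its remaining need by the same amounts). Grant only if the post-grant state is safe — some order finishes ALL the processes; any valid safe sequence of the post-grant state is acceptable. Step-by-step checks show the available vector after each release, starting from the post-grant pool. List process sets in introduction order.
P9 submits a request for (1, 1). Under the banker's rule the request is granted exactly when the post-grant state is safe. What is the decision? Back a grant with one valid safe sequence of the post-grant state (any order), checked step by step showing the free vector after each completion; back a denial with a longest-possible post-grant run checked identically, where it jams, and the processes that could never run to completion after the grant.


DENY. Granting would leave the state unsafe.
Key observation: no order helps: past P7, P4, the free pool tops out at (2, 4), below what each blocked process needs in schema locks.
Pretend the grant happened; the run P7, P4 goes as far as possible. Walking it through:
  pool = (2, 2)
  P7: need (1, 0) fits (2, 2); releases (0, 1), pool now (2, 3)
  P4: need (2, 3) fits (2, 3); releases (0, 1), pool now (2, 4)
  blocked: P2 wants (2, 5), pool (2, 4) — not enough schema locks
  blocked: P9 wants (0, 5), pool (2, 4) — not enough schema locks
Had the request been granted, P2 and P9 could never finish.


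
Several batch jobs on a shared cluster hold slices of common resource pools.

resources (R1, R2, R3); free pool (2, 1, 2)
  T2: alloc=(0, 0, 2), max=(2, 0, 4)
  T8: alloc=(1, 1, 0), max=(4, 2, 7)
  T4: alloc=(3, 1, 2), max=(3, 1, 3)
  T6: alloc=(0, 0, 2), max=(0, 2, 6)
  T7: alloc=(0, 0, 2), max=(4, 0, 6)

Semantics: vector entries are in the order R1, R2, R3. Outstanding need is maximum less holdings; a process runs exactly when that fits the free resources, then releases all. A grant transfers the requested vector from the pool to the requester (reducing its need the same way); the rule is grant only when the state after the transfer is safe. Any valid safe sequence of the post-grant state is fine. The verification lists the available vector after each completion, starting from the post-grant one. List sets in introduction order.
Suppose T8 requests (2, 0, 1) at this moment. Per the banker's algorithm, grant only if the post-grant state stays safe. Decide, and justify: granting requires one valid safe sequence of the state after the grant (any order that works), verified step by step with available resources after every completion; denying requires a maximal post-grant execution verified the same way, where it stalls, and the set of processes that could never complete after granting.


GRANT. The post-grant state is safe; one safe sequence: T4, T2, T6, T8, T7.
Key observation: even at the reduced pool (0, 1, 1), T4 fits immediately, so safety survives the grant.
Verifying the post-grant state step by step:
  pool = (0, 1, 1)
  T4: need (0, 0, 1) fits (0, 1, 1); releases (3, 1, 2), pool now (3, 2, 3)
  T2: need (2, 0, 2) fits (3, 2, 3); releases (0, 0, 2), pool now (3, 2, 5)
  T6: need (0, 2, 4) fits (3, 2, 5); releases (0, 0, 2), pool now (3, 2, 7)
  T8: need (1, 1, 6) fits (3, 2, 7); releases (3, 1, 1), pool now (6, 3, 8)
  T7: need (4, 0, 4) fits (6, 3, 8); releases (0, 0, 2), pool now (6, 3, 10)


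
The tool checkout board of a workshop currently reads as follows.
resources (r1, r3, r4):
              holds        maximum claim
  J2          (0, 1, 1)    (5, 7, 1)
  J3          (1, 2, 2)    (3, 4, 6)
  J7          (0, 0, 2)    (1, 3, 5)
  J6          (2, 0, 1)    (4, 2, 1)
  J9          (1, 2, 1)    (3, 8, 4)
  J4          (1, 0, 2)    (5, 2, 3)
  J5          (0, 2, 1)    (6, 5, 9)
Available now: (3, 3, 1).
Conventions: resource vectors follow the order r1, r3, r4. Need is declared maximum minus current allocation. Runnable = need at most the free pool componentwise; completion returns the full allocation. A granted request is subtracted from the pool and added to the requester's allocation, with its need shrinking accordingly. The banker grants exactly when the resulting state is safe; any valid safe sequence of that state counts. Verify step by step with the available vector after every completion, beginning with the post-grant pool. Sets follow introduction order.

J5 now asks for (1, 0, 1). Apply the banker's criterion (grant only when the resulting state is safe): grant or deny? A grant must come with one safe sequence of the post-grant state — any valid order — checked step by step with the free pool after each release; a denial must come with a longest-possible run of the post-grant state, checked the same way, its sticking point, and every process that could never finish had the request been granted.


GRANT: granting preserves safety; a valid post-grant sequence is J6, J4, J7, J3, J5, J9, J2.
Key observation: even at the reduced pool (2, 3, 0), J6 fits immediately, so safety survives the grant.
Verifying the post-grant state step by step:
  pool = (2, 3, 0)
  J6 needs (2, 2, 0) <= (2, 3, 0) -> finishes; pool += (2, 0, 1) = (4, 3, 1)
  J4 needs (4, 2, 1) <= (4, 3, 1) -> finishes; pool += (1, 0, 2) = (5, 3, 3)
  J7 needs (1, 3, 3) <= (5, 3, 3) -> finishes; pool += (0, 0, 2) = (5, 3, 5)
  J3 needs (2, 2, 4) <= (5, 3, 5) -> finishes; pool += (1, 2, 2) = (6, 5, 7)
  J5 needs (5, 3, 7) <= (6, 5, 7) -> finishes; pool += (1, 2, 2) = (7, 7, 9)
  J9 needs (2, 6, 3) <= (7, 7, 9) -> finishes; pool += (1, 2, 1) = (8, 9, 10)
  J2 needs (5, 6, 0) <= (8, 9, 10) -> finishes; pool += (0, 1, 1) = (8, 10, 11)


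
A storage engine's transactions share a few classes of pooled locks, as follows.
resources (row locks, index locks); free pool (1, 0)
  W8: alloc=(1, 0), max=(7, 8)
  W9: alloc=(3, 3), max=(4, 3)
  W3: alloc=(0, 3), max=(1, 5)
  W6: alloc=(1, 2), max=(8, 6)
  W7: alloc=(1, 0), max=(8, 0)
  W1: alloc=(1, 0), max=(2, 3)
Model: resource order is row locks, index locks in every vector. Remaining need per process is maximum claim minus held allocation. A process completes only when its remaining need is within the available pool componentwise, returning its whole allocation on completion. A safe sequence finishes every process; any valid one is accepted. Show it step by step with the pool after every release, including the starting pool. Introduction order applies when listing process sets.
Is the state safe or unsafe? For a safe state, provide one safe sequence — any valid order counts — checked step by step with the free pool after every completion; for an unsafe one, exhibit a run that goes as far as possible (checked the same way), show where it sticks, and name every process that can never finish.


The state is UNSAFE.
Key observation: once W9, W3, W1 finish, the pool peaks at (5, 6) — and every remaining process still needs more row locks than that.
A maximal execution: W9, W3, W1 — then nothing else fits. Walking it through:
  pool = (1, 0)
  W9: need (1, 0) fits (1, 0); releases (3, 3), pool now (4, 3)
  W3: need (1, 2) fits (4, 3); releases (0, 3), pool now (4, 6)
  W1: need (1, 3) fits (4, 6); releases (1, 0), pool now (5, 6)
  W8 still needs (6, 8) but only (5, 6) is free — short on row locks and index locks
  W6 still needs (7, 4) but only (5, 6) is free — short on row locks
  W7 still needs (7, 0) but only (5, 6) is free — short on row locks
Never able to finish: W8, W6 and W7.


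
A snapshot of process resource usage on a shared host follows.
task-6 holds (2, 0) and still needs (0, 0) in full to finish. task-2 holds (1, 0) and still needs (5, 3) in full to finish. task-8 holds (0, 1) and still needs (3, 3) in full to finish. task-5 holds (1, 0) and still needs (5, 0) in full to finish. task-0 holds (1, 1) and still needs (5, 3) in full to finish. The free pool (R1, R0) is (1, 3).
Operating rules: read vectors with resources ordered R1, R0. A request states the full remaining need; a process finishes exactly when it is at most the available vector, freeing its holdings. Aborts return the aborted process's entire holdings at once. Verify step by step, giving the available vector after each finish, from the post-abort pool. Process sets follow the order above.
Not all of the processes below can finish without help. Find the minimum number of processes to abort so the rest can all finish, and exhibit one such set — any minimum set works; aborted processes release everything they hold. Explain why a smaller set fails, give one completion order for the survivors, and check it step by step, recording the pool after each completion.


The answer: abort task-2 and task-5.
Key observation: the deadlocked task-0 becomes finishable only because task-2 and task-5 released (2, 0); it completes at step 3 below.
Why nothing smaller works — every single abort fails: task-6 alone leaves task-2 blocked (short on R1); task-2 alone leaves task-5 blocked (short on R1); task-8 alone leaves task-2 blocked (short on R1); task-5 alone leaves task-2 blocked (short on R1); task-0 alone leaves task-2 blocked (short on R1).
The survivors complete as task-6, task-8, task-0. Check, step by step (starting from the post-abort pool):
  pool = (3, 3)
  task-6 needs (0, 0) <= (3, 3) -> finishes; pool += (2, 0) = (5, 3)
  task-8 needs (3, 3) <= (5, 3) -> finishes; pool += (0, 1) = (5, 4)
  task-0 needs (5, 3) <= (5, 4) -> finishes; pool += (1, 1) = (6, 5)


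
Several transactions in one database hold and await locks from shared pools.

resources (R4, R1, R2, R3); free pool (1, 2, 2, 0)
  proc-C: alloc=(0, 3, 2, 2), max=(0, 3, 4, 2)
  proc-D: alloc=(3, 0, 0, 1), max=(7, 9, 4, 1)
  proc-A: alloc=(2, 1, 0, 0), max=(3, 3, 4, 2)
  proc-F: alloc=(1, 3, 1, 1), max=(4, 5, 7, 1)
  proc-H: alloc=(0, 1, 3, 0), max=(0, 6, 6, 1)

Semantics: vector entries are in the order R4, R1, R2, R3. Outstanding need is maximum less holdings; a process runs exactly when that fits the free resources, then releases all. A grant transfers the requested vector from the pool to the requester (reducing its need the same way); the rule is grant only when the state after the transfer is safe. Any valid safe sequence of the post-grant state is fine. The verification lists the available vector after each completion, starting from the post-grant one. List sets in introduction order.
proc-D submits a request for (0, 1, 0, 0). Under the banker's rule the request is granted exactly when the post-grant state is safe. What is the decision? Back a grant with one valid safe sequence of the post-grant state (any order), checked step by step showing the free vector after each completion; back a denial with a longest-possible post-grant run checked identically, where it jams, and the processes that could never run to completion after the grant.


GRANT: granting preserves safety; a valid post-grant sequence is proc-C, proc-A, proc-H, proc-F, proc-D.
Key observation: post-grant, (1, 1, 2, 0) remains, and an order beginning with proc-C completes everyone.
Check on the post-grant state, step by step:
  pool = (1, 1, 2, 0)
  proc-C needs (0, 0, 2, 0) <= (1, 1, 2, 0) -> finishes; pool += (0, 3, 2, 2) = (1, 4, 4, 2)
  proc-A needs (1, 2, 4, 2) <= (1, 4, 4, 2) -> finishes; pool += (2, 1, 0, 0) = (3, 5, 4, 2)
  proc-H needs (0, 5, 3, 1) <= (3, 5, 4, 2) -> finishes; pool += (0, 1, 3, 0) = (3, 6, 7, 2)
  proc-F needs (3, 2, 6, 0) <= (3, 6, 7, 2) -> finishes; pool += (1, 3, 1, 1) = (4, 9, 8, 3)
  proc-D needs (4, 8, 4, 0) <= (4, 9, 8, 3) -> finishes; pool += (3, 1, 0, 1) = (7, 10, 8, 4)


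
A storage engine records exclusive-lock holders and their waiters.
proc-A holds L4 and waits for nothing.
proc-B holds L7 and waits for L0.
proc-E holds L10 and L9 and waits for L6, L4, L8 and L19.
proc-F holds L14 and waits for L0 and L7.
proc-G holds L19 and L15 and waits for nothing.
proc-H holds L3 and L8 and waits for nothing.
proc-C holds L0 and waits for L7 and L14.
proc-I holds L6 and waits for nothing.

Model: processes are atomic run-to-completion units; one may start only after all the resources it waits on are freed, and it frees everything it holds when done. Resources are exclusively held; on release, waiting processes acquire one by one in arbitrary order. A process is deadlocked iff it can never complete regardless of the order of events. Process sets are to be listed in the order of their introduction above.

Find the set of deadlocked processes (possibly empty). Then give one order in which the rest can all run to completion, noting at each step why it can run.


Deadlocked: proc-B, proc-F and proc-C.
Key observation: the knot is the closed ring of waits proc-B -> proc-C -> proc-B; proc-F is caught in further circular waits.
One completion order for the rest: proc-H, proc-A, proc-I, proc-G, proc-E.
Walking it through:
  proc-H waits on nothing -> runs at once and releases L3 and L8
  proc-A waits on nothing -> runs at once and releases L4
  proc-I waits on nothing -> runs at once and releases L6
  proc-G waits on nothing -> runs at once and releases L19 and L15
  proc-E waits on L6, L4, L8 and L19 — all released -> runs and releases L10 and L9


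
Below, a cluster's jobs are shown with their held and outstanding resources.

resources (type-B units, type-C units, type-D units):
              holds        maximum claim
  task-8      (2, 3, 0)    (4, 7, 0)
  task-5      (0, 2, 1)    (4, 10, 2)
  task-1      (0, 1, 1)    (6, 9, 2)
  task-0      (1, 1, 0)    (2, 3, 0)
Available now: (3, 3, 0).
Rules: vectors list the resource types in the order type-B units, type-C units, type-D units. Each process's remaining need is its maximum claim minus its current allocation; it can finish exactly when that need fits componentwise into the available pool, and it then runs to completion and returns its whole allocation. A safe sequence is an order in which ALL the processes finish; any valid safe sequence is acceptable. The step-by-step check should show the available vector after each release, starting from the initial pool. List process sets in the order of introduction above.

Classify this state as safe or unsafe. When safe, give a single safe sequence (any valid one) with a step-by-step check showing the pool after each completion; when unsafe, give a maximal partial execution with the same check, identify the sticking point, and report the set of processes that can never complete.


UNSAFE.
Key observation: even finishing task-0, task-8 leaves just (6, 7, 0) free — too little type-C units for any of the remaining processes.
The run task-0, task-8 cannot be extended any further. Step-by-step check:
  pool = (3, 3, 0)
  task-0: need (1, 2, 0) fits (3, 3, 0); releases (1, 1, 0), pool now (4, 4, 0)
  task-8: need (2, 4, 0) fits (4, 4, 0); releases (2, 3, 0), pool now (6, 7, 0)
  blocked: task-5 wants (4, 8, 1), pool (6, 7, 0) — not enough type-C units and type-D units
  blocked: task-1 wants (6, 8, 1), pool (6, 7, 0) — not enough type-C units and type-D units
Permanently blocked: task-5 and task-1.


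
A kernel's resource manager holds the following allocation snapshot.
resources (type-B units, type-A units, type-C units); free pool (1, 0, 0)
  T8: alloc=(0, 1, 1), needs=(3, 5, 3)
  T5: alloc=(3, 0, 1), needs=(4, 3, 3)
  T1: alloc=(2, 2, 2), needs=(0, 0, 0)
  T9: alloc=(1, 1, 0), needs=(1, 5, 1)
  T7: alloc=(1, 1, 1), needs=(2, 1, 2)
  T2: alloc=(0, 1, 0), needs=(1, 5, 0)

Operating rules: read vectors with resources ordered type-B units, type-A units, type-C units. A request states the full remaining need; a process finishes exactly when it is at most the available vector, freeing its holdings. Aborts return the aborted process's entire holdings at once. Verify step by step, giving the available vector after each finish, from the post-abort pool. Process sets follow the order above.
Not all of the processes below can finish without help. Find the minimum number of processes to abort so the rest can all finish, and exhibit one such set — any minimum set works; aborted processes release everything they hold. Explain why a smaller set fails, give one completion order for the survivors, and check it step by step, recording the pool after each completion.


Abort T8 and T2.
Key observation: T9 was stuck for good until T8 and T2 gave back (0, 2, 1); in the order shown it finishes at step 3.
Why nothing smaller works — every single abort fails: T8 alone leaves T9 blocked (short on type-A units); T5 alone leaves T8 blocked (short on type-A units); T1 alone leaves T8 blocked (short on type-A units); T9 alone leaves T8 blocked (short on type-A units); T7 alone leaves T8 blocked (short on type-A units); T2 alone leaves T8 blocked (short on type-A units).
The survivors complete as T1, T7, T9, T5. Step-by-step check (starting from the post-abort pool):
  pool = (1, 2, 1)
  T1: need (0, 0, 0) fits (1, 2, 1); releases (2, 2, 2), pool now (3, 4, 3)
  T7: need (2, 1, 2) fits (3, 4, 3); releases (1, 1, 1), pool now (4, 5, 4)
  T9: need (1, 5, 1) fits (4, 5, 4); releases (1, 1, 0), pool now (5, 6, 4)
  T5: need (4, 3, 3) fits (5, 6, 4); releases (3, 0, 1), pool now (8, 6, 5)
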